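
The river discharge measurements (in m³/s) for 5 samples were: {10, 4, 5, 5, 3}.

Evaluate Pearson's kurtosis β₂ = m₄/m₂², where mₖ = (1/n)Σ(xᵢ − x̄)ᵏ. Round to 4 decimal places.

2.8430

x̄ = 5.4000
Σ(xᵢ − x̄)² = 29.2000 ⇒ m₂ = 5.84000
Σ(xᵢ − x̄)⁴ = 484.8160 ⇒ m₄ = 96.96320
m₂² = 34.10560
β₂ = m₄/m₂² = 96.96320 / 34.10560 ≈ 2.8430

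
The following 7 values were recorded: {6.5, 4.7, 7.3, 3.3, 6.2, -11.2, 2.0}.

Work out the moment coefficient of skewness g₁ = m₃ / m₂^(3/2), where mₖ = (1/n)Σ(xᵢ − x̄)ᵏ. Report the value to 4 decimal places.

-1.6961

x̄ = (6.5 + 4.7 + 7.3 + 3.3 + 6.2 - 11.2 + 2.0) / 7 = 2.6857
deviations (xᵢ − x̄): 3.8143, 2.0143, 4.6143, 0.6143, 3.5143, -13.8857, -0.6857
Σ(xᵢ − x̄)² = 245.9086 ⇒ m₂ = 245.9086/7 = 35.12980
Σ(xᵢ − x̄)³ = -2472.1240 ⇒ m₃ = -2472.1240/7 = -353.16058
m₂^(3/2) = 35.12980^(1.5) = 208.21568
g₁ = m₃ / m₂^(3/2) = -353.16058 / 208.21568 ≈ -1.6961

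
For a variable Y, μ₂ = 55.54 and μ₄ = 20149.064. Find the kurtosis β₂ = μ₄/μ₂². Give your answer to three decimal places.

μ₂² = 55.54² = 3084.69160
μ₄/μ₂² = 20149.064 / 3084.69160 = 6.53195
β₂ ≈ 6.532

6.532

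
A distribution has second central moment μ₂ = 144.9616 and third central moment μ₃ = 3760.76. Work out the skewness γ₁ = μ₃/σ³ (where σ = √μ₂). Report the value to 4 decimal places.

σ = √μ₂ = √144.9616 = 12.04000
σ³ = μ₂^(3/2) = 1745.33766
γ₁ = μ₃/σ³ = 3760.76 / 1745.33766 ≈ 2.1547

2.1547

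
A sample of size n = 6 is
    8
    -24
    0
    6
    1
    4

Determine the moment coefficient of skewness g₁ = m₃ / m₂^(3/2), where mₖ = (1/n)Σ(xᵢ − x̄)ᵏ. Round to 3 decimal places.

x̄ = (8 - 24 + 0 + 6 + 1 + 4) / 6 = -0.8333
deviations (xᵢ − x̄): 8.8333, -23.1667, 0.8333, 6.8333, 1.8333, 4.8333
Σ(xᵢ − x̄)² = 688.8333 ⇒ m₂ = 688.8333/6 = 114.80556
Σ(xᵢ − x̄)³ = -11305.4444 ⇒ m₃ = -11305.4444/6 = -1884.24074
m₂^(3/2) = 114.80556^(1.5) = 1230.11115
g₁ = m₃ / m₂^(3/2) = -1884.24074 / 1230.11115 ≈ -1.532

-1.532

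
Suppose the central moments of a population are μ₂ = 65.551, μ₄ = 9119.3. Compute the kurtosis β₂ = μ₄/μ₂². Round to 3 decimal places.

2.122

μ₂² = 65.551² = 4296.93360
μ₄/μ₂² = 9119.3 / 4296.93360 = 2.12228
β₂ ≈ 2.122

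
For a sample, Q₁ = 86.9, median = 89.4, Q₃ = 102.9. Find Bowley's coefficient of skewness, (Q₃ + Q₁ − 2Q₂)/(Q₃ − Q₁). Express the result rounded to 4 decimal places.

0.6875

numerator: Q₃ + Q₁ − 2Q₂ = 102.9 + 86.9 − 2×89.4 = 11.0000
denominator: Q₃ − Q₁ = 102.9 − 86.9 = 16.0000
Bowley skewness = 11.0000 / 16.0000 ≈ 0.6875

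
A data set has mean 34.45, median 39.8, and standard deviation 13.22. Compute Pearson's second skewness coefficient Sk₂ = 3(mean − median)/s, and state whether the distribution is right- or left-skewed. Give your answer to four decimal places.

-1.2141, left-skewed

Sk₂ = 3(34.45 − 39.8) / 13.22 = 3 × -5.3500 / 13.22
    = -16.0500 / 13.22 ≈ -1.2141
Sk₂ < 0 ⇒ mean < median ⇒ left-skewed (negative skew).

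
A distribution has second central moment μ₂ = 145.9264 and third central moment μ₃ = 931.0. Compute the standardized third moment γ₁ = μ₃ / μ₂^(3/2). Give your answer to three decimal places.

0.528

σ = √μ₂ = √145.9264 = 12.08000
σ³ = μ₂^(3/2) = 1762.79091
γ₁ = μ₃/σ³ = 931.0 / 1762.79091 ≈ 0.528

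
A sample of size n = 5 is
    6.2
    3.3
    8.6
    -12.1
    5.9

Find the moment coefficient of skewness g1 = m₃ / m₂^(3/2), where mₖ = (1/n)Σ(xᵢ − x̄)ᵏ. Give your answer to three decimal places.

x̄ = (6.2 + 3.3 + 8.6 - 12.1 + 5.9) / 5 = 2.3800
deviations (xᵢ − x̄): 3.8200, 0.9200, 6.2200, -14.4800, 3.5200
Σ(xᵢ − x̄)² = 276.1880 ⇒ m₂ = 276.1880/5 = 55.23760
Σ(xᵢ − x̄)³ = -2695.2497 ⇒ m₃ = -2695.2497/5 = -539.04994
m₂^(3/2) = 55.23760^(1.5) = 410.53690
g1 = m₃ / m₂^(3/2) = -539.04994 / 410.53690 ≈ -1.313

-1.313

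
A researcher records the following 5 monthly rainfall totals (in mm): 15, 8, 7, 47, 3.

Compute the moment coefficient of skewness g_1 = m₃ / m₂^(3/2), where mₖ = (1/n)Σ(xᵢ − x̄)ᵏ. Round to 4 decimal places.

x̄ = (15 + 8 + 7 + 47 + 3) / 5 = 16.0000
deviations (xᵢ − x̄): -1.0000, -8.0000, -9.0000, 31.0000, -13.0000
Σ(xᵢ − x̄)² = 1276.0000 ⇒ m₂ = 1276.0000/5 = 255.20000
Σ(xᵢ − x̄)³ = 26352.0000 ⇒ m₃ = 26352.0000/5 = 5270.40000
m₂^(3/2) = 255.20000^(1.5) = 4076.81501
g_1 = m₃ / m₂^(3/2) = 5270.40000 / 4076.81501 ≈ 1.2928

1.2928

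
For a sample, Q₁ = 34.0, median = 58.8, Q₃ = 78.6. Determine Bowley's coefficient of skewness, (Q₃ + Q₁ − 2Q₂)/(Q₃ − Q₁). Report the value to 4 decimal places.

numerator: Q₃ + Q₁ − 2Q₂ = 78.6 + 34.0 − 2×58.8 = -5.0000
denominator: Q₃ − Q₁ = 78.6 − 34.0 = 44.6000
Bowley skewness = -5.0000 / 44.6000 ≈ -0.1121

-0.1121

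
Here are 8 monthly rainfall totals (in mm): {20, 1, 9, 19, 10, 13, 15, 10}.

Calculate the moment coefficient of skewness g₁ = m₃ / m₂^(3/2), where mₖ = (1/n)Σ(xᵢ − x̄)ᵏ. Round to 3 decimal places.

x̄ = (20 + 1 + 9 + 19 + 10 + 13 + 15 + 10) / 8 = 12.1250
deviations (xᵢ − x̄): 7.8750, -11.1250, -3.1250, 6.8750, -2.1250, 0.8750, 2.8750, -2.1250
Σ(xᵢ − x̄)² = 260.8750 ⇒ m₂ = 260.8750/8 = 32.60938
Σ(xᵢ − x̄)³ = -588.8438 ⇒ m₃ = -588.8438/8 = -73.60547
m₂^(3/2) = 32.60938^(1.5) = 186.21459
g₁ = m₃ / m₂^(3/2) = -73.60547 / 186.21459 ≈ -0.395

-0.395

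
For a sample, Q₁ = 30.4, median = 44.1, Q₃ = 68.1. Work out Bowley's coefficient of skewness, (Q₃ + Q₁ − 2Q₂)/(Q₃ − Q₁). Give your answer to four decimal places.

0.2732

numerator: Q₃ + Q₁ − 2Q₂ = 68.1 + 30.4 − 2×44.1 = 10.3000
denominator: Q₃ − Q₁ = 68.1 − 30.4 = 37.7000
Bowley skewness = 10.3000 / 37.7000 ≈ 0.2732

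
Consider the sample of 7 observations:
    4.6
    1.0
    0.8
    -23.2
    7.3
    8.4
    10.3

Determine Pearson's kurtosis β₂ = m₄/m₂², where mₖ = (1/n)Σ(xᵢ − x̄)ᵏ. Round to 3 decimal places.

x̄ = 1.3143
Σ(xᵢ − x̄)² = 778.8886 ⇒ m₂ = 111.26980
Σ(xᵢ − x̄)⁴ = 371581.7001 ⇒ m₄ = 53083.10002
m₂² = 12380.96748
β₂ = m₄/m₂² = 53083.10002 / 12380.96748 ≈ 4.287

4.287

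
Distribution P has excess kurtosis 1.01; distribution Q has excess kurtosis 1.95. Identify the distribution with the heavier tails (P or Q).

Q

Higher excess kurtosis ⇒ heavier tails relative to the normal distribution.
1.01 vs 1.95: the larger is 1.95, so Q has heavier tails.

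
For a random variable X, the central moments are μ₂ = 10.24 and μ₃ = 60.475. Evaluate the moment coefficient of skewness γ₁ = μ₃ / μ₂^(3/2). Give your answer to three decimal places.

1.846

σ = √μ₂ = √10.24 = 3.20000
σ³ = μ₂^(3/2) = 32.76800
γ₁ = μ₃/σ³ = 60.475 / 32.76800 ≈ 1.846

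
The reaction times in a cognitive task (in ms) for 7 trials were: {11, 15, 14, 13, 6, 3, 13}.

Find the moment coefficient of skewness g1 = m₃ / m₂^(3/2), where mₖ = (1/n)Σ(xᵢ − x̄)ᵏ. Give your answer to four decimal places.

-0.8418

x̄ = (11 + 15 + 14 + 13 + 6 + 3 + 13) / 7 = 10.7143
deviations (xᵢ − x̄): 0.2857, 4.2857, 3.2857, 2.2857, -4.7143, -7.7143, 2.2857
Σ(xᵢ − x̄)² = 121.4286 ⇒ m₂ = 121.4286/7 = 17.34694
Σ(xᵢ − x̄)³ = -425.7551 ⇒ m₃ = -425.7551/7 = -60.82216
m₂^(3/2) = 17.34694^(1.5) = 72.24940
g1 = m₃ / m₂^(3/2) = -60.82216 / 72.24940 ≈ -0.8418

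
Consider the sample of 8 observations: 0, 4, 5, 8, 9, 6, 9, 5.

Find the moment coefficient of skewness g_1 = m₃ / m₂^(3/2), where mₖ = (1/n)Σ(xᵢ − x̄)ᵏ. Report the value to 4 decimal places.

-0.6498

x̄ = (0 + 4 + 5 + 8 + 9 + 6 + 9 + 5) / 8 = 5.7500
deviations (xᵢ − x̄): -5.7500, -1.7500, -0.7500, 2.2500, 3.2500, 0.2500, 3.2500, -0.7500
Σ(xᵢ − x̄)² = 63.5000 ⇒ m₂ = 63.5000/8 = 7.93750
Σ(xᵢ − x̄)³ = -116.2500 ⇒ m₃ = -116.2500/8 = -14.53125
m₂^(3/2) = 7.93750^(1.5) = 22.36277
g_1 = m₃ / m₂^(3/2) = -14.53125 / 22.36277 ≈ -0.6498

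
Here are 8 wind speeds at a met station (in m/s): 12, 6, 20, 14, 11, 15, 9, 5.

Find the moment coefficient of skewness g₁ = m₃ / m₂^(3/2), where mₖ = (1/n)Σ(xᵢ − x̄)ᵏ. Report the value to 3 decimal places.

x̄ = (12 + 6 + 20 + 14 + 11 + 15 + 9 + 5) / 8 = 11.5000
deviations (xᵢ − x̄): 0.5000, -5.5000, 8.5000, 2.5000, -0.5000, 3.5000, -2.5000, -6.5000
Σ(xᵢ − x̄)² = 170.0000 ⇒ m₂ = 170.0000/8 = 21.25000
Σ(xᵢ − x̄)³ = 216.0000 ⇒ m₃ = 216.0000/8 = 27.00000
m₂^(3/2) = 21.25000^(1.5) = 97.95766
g₁ = m₃ / m₂^(3/2) = 27.00000 / 97.95766 ≈ 0.276

0.276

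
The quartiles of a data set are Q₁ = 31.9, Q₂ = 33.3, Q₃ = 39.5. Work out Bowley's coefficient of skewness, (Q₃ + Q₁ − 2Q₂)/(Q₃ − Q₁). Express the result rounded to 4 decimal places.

0.6316

numerator: Q₃ + Q₁ − 2Q₂ = 39.5 + 31.9 − 2×33.3 = 4.8000
denominator: Q₃ − Q₁ = 39.5 − 31.9 = 7.6000
Bowley skewness = 4.8000 / 7.6000 ≈ 0.6316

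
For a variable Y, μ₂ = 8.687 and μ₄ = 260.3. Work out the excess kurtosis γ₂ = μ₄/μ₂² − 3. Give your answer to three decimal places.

0.449

μ₂² = 8.687² = 75.46397
μ₄/μ₂² = 260.3 / 75.46397 = 3.44933
γ₂ = 3.44933 − 3 ≈ 0.449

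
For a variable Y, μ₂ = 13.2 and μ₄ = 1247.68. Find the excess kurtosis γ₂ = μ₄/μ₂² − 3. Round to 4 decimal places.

4.1607

μ₂² = 13.2² = 174.24000
μ₄/μ₂² = 1247.68 / 174.24000 = 7.16070
γ₂ = 7.16070 − 3 ≈ 4.1607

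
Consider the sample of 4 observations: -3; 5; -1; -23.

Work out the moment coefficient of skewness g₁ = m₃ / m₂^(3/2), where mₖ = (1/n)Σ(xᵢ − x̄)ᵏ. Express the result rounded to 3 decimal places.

-0.878

x̄ = (-3 + 5 - 1 - 23) / 4 = -5.5000
deviations (xᵢ − x̄): 2.5000, 10.5000, 4.5000, -17.5000
Σ(xᵢ − x̄)² = 443.0000 ⇒ m₂ = 443.0000/4 = 110.75000
Σ(xᵢ − x̄)³ = -4095.0000 ⇒ m₃ = -4095.0000/4 = -1023.75000
m₂^(3/2) = 110.75000^(1.5) = 1165.50892
g₁ = m₃ / m₂^(3/2) = -1023.75000 / 1165.50892 ≈ -0.878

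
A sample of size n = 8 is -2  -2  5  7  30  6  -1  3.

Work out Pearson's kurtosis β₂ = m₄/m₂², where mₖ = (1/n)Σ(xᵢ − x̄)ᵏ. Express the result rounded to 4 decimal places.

x̄ = 5.7500
Σ(xᵢ − x̄)² = 763.5000 ⇒ m₂ = 95.43750
Σ(xᵢ − x̄)⁴ = 355168.4063 ⇒ m₄ = 44396.05078
m₂² = 9108.31641
β₂ = m₄/m₂² = 44396.05078 / 9108.31641 ≈ 4.8742

4.8742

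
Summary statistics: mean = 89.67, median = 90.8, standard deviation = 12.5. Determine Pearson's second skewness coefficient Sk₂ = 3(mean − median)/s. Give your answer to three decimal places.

Sk₂ = 3(89.67 − 90.8) / 12.5 = 3 × -1.1300 / 12.5
    = -3.3900 / 12.5 ≈ -0.271

-0.271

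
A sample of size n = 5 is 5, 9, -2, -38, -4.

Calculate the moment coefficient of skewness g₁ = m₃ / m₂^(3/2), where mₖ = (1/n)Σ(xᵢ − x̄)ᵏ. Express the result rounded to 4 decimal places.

x̄ = (5 + 9 - 2 - 38 - 4) / 5 = -6.0000
deviations (xᵢ − x̄): 11.0000, 15.0000, 4.0000, -32.0000, 2.0000
Σ(xᵢ − x̄)² = 1390.0000 ⇒ m₂ = 1390.0000/5 = 278.00000
Σ(xᵢ − x̄)³ = -27990.0000 ⇒ m₃ = -27990.0000/5 = -5598.00000
m₂^(3/2) = 278.00000^(1.5) = 4635.18630
g₁ = m₃ / m₂^(3/2) = -5598.00000 / 4635.18630 ≈ -1.2077

-1.2077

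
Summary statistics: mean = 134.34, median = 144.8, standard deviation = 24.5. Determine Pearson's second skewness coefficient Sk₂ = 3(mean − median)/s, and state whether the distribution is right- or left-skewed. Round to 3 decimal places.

-1.281, left-skewed

Sk₂ = 3(134.34 − 144.8) / 24.5 = 3 × -10.4600 / 24.5
    = -31.3800 / 24.5 ≈ -1.281
Sk₂ < 0 ⇒ mean < median ⇒ left-skewed (negative skew).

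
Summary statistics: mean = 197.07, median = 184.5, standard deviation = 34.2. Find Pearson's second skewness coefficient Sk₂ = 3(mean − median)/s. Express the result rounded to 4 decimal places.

1.1026

Sk₂ = 3(197.07 − 184.5) / 34.2 = 3 × 12.5700 / 34.2
    = 37.7100 / 34.2 ≈ 1.1026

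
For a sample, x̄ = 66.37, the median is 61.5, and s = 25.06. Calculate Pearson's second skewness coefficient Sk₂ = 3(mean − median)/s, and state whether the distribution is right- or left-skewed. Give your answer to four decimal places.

Sk₂ = 3(66.37 − 61.5) / 25.06 = 3 × 4.8700 / 25.06
    = 14.6100 / 25.06 ≈ 0.5830
Sk₂ > 0 ⇒ mean > median ⇒ right-skewed (positive skew).

0.5830, right-skewed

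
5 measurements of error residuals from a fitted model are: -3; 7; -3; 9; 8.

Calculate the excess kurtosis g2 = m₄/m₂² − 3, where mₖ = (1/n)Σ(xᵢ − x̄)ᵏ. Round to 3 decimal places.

x̄ = 3.6000
Σ(xᵢ − x̄)² = 147.2000 ⇒ m₂ = 29.44000
Σ(xᵢ − x̄)⁴ = 5153.6960 ⇒ m₄ = 1030.73920
m₂² = 866.71360
g2 = m₄/m₂² − 3 = 1.18925 − 3 ≈ -1.811

-1.811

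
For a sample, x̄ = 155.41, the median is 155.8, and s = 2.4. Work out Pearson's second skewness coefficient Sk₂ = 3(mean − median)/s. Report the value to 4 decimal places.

Sk₂ = 3(155.41 − 155.8) / 2.4 = 3 × -0.3900 / 2.4
    = -1.1700 / 2.4 ≈ -0.4875

-0.4875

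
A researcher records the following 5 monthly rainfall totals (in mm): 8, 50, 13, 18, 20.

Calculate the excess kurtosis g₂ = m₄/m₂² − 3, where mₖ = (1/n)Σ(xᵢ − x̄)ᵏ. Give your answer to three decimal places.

-0.111

x̄ = 21.8000
Σ(xᵢ − x̄)² = 1080.8000 ⇒ m₂ = 216.16000
Σ(xᵢ − x̄)⁴ = 674890.0160 ⇒ m₄ = 134978.00320
m₂² = 46725.14560
g₂ = m₄/m₂² − 3 = 2.88877 − 3 ≈ -0.111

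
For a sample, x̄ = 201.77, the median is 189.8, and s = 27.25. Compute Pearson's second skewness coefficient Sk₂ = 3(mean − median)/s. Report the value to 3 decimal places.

1.318

Sk₂ = 3(201.77 − 189.8) / 27.25 = 3 × 11.9700 / 27.25
    = 35.9100 / 27.25 ≈ 1.318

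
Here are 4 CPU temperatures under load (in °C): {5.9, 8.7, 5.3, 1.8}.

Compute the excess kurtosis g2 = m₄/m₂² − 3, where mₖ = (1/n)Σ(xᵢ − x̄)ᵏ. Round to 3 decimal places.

x̄ = 5.4250
Σ(xᵢ − x̄)² = 24.1075 ⇒ m₂ = 6.02688
Σ(xᵢ − x̄)⁴ = 287.7662 ⇒ m₄ = 71.94155
m₂² = 36.32322
g2 = m₄/m₂² − 3 = 1.98059 − 3 ≈ -1.019

-1.019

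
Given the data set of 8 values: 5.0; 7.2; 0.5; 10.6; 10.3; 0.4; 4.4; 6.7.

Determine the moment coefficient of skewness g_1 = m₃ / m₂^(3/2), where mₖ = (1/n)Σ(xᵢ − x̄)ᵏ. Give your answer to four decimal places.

-0.1375

x̄ = (5.0 + 7.2 + 0.5 + 10.6 + 10.3 + 0.4 + 4.4 + 6.7) / 8 = 5.6375
deviations (xᵢ − x̄): -0.6375, 1.5625, -5.1375, 4.9625, 4.6625, -5.2375, -1.2375, 1.0625
Σ(xᵢ − x̄)² = 105.6988 ⇒ m₂ = 105.6988/8 = 13.21234
Σ(xᵢ − x̄)³ = -52.8445 ⇒ m₃ = -52.8445/8 = -6.60557
m₂^(3/2) = 13.21234^(1.5) = 48.02527
g_1 = m₃ / m₂^(3/2) = -6.60557 / 48.02527 ≈ -0.1375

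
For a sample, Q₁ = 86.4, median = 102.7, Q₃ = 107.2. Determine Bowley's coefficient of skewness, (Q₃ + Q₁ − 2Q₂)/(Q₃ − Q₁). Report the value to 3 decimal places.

-0.567

numerator: Q₃ + Q₁ − 2Q₂ = 107.2 + 86.4 − 2×102.7 = -11.8000
denominator: Q₃ − Q₁ = 107.2 − 86.4 = 20.8000
Bowley skewness = -11.8000 / 20.8000 ≈ -0.567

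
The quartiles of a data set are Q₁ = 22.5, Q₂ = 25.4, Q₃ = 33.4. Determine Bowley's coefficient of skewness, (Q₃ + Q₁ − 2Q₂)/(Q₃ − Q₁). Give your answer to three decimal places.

numerator: Q₃ + Q₁ − 2Q₂ = 33.4 + 22.5 − 2×25.4 = 5.1000
denominator: Q₃ − Q₁ = 33.4 − 22.5 = 10.9000
Bowley skewness = 5.1000 / 10.9000 ≈ 0.468

0.468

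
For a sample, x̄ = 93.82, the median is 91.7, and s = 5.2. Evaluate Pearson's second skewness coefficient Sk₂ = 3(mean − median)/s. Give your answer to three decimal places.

Sk₂ = 3(93.82 − 91.7) / 5.2 = 3 × 2.1200 / 5.2
    = 6.3600 / 5.2 ≈ 1.223

1.223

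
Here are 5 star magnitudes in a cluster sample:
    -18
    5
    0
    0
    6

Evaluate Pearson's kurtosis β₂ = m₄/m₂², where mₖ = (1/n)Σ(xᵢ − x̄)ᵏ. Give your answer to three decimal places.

2.863

x̄ = -1.4000
Σ(xᵢ − x̄)² = 375.2000 ⇒ m₂ = 75.04000
Σ(xᵢ − x̄)⁴ = 80617.3760 ⇒ m₄ = 16123.47520
m₂² = 5631.00160
β₂ = m₄/m₂² = 16123.47520 / 5631.00160 ≈ 2.863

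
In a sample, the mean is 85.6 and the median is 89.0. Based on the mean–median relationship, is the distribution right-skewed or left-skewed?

left-skewed

mean − median = 85.6 − 89.0 = -3.4
mean < median ⇒ the longer tail is on the left ⇒ left-skewed (negatively skewed).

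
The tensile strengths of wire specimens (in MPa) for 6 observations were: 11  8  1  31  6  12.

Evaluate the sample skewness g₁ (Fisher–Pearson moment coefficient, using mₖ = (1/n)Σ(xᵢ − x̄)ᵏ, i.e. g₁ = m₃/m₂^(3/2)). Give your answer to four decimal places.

x̄ = (11 + 8 + 1 + 31 + 6 + 12) / 6 = 11.5000
deviations (xᵢ − x̄): -0.5000, -3.5000, -10.5000, 19.5000, -5.5000, 0.5000
Σ(xᵢ − x̄)² = 533.5000 ⇒ m₂ = 533.5000/6 = 88.91667
Σ(xᵢ − x̄)³ = 6048.0000 ⇒ m₃ = 6048.0000/6 = 1008.00000
m₂^(3/2) = 88.91667^(1.5) = 838.44535
g₁ = m₃ / m₂^(3/2) = 1008.00000 / 838.44535 ≈ 1.2022

1.2022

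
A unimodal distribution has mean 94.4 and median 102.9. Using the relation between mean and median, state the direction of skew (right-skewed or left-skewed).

left-skewed

mean − median = 94.4 − 102.9 = -8.5
mean < median ⇒ the longer tail is on the left ⇒ left-skewed (negatively skewed).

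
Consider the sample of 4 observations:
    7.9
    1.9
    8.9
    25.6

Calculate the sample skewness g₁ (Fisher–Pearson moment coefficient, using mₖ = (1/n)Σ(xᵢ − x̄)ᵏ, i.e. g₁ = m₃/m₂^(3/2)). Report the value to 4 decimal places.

0.8245

x̄ = (7.9 + 1.9 + 8.9 + 25.6) / 4 = 11.0750
deviations (xᵢ − x̄): -3.1750, -9.1750, -2.1750, 14.5250
Σ(xᵢ − x̄)² = 309.9675 ⇒ m₂ = 309.9675/4 = 77.49188
Σ(xᵢ − x̄)³ = 2249.7686 ⇒ m₃ = 2249.7686/4 = 562.44216
m₂^(3/2) = 77.49188^(1.5) = 682.15686
g₁ = m₃ / m₂^(3/2) = 562.44216 / 682.15686 ≈ 0.8245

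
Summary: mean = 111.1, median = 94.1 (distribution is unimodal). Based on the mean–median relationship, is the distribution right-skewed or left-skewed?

mean − median = 111.1 − 94.1 = 17.0
mean > median ⇒ the longer tail is on the right ⇒ right-skewed (positively skewed).

right-skewed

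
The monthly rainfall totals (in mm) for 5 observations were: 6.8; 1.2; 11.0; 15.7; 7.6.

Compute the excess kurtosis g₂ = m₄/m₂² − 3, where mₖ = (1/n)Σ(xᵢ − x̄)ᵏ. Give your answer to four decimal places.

-0.8947

x̄ = 8.4600
Σ(xᵢ − x̄)² = 115.0720 ⇒ m₂ = 23.01440
Σ(xᵢ − x̄)⁴ = 5575.4594 ⇒ m₄ = 1115.09187
m₂² = 529.66261
g₂ = m₄/m₂² − 3 = 2.10529 − 3 ≈ -0.8947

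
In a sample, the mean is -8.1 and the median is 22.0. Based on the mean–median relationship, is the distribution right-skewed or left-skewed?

mean − median = -8.1 − 22.0 = -30.1
mean < median ⇒ the longer tail is on the left ⇒ left-skewed (negatively skewed).

left-skewed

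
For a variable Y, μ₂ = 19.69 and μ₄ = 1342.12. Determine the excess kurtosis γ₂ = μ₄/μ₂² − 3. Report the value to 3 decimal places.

0.462

μ₂² = 19.69² = 387.69610
μ₄/μ₂² = 1342.12 / 387.69610 = 3.46178
γ₂ = 3.46178 − 3 ≈ 0.462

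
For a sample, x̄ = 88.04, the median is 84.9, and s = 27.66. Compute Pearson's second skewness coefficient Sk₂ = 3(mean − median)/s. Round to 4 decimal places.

0.3406

Sk₂ = 3(88.04 − 84.9) / 27.66 = 3 × 3.1400 / 27.66
    = 9.4200 / 27.66 ≈ 0.3406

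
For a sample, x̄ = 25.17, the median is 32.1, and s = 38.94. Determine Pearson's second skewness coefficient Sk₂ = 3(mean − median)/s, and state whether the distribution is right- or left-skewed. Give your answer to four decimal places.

-0.5339, left-skewed

Sk₂ = 3(25.17 − 32.1) / 38.94 = 3 × -6.9300 / 38.94
    = -20.7900 / 38.94 ≈ -0.5339
Sk₂ < 0 ⇒ mean < median ⇒ left-skewed (negative skew).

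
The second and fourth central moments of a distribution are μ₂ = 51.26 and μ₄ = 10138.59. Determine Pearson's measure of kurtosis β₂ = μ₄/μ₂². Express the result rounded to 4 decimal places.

3.8585

μ₂² = 51.26² = 2627.58760
μ₄/μ₂² = 10138.59 / 2627.58760 = 3.85852
β₂ ≈ 3.8585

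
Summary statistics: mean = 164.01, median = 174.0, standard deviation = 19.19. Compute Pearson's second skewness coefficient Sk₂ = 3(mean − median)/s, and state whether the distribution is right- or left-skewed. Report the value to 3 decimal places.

Sk₂ = 3(164.01 − 174.0) / 19.19 = 3 × -9.9900 / 19.19
    = -29.9700 / 19.19 ≈ -1.562
Sk₂ < 0 ⇒ mean < median ⇒ left-skewed (negative skew).

-1.562, left-skewed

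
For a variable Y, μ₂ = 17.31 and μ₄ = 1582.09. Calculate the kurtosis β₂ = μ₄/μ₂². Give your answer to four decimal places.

μ₂² = 17.31² = 299.63610
μ₄/μ₂² = 1582.09 / 299.63610 = 5.28004
β₂ ≈ 5.2800

5.2800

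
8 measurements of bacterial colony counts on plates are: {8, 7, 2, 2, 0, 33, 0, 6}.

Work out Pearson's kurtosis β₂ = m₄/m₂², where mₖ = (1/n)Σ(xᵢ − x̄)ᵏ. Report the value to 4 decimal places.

5.2441

x̄ = 7.2500
Σ(xᵢ − x̄)² = 825.5000 ⇒ m₂ = 103.18750
Σ(xᵢ − x̄)⁴ = 446699.6563 ⇒ m₄ = 55837.45703
m₂² = 10647.66016
β₂ = m₄/m₂² = 55837.45703 / 10647.66016 ≈ 5.2441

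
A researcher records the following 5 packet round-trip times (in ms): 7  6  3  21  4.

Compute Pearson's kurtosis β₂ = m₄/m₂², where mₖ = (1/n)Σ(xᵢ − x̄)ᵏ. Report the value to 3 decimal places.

x̄ = 8.2000
Σ(xᵢ − x̄)² = 214.8000 ⇒ m₂ = 42.96000
Σ(xᵢ − x̄)⁴ = 27911.3760 ⇒ m₄ = 5582.27520
m₂² = 1845.56160
β₂ = m₄/m₂² = 5582.27520 / 1845.56160 ≈ 3.025

3.025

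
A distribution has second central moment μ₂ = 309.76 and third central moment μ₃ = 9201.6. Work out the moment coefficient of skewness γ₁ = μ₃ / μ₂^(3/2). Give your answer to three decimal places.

σ = √μ₂ = √309.76 = 17.60000
σ³ = μ₂^(3/2) = 5451.77600
γ₁ = μ₃/σ³ = 9201.6 / 5451.77600 ≈ 1.688

1.688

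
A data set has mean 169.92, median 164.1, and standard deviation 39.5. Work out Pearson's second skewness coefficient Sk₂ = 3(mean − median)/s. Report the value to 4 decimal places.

Sk₂ = 3(169.92 − 164.1) / 39.5 = 3 × 5.8200 / 39.5
    = 17.4600 / 39.5 ≈ 0.4420

0.4420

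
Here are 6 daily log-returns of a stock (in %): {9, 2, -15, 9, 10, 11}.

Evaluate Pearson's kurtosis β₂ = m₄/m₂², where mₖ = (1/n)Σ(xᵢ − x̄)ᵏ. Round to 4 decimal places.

x̄ = 4.3333
Σ(xᵢ − x̄)² = 499.3333 ⇒ m₂ = 83.22222
Σ(xᵢ − x̄)⁴ = 143694.4444 ⇒ m₄ = 23949.07407
m₂² = 6925.93827
β₂ = m₄/m₂² = 23949.07407 / 6925.93827 ≈ 3.4579

3.4579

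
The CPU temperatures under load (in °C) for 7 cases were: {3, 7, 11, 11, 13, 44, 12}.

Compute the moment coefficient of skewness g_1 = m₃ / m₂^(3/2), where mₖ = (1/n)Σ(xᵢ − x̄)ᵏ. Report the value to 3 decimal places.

x̄ = (3 + 7 + 11 + 11 + 13 + 44 + 12) / 7 = 14.4286
deviations (xᵢ − x̄): -11.4286, -7.4286, -3.4286, -3.4286, -1.4286, 29.5714, -2.4286
Σ(xᵢ − x̄)² = 1091.7143 ⇒ m₂ = 1091.7143/7 = 155.95918
Σ(xᵢ − x̄)³ = 23858.8163 ⇒ m₃ = 23858.8163/7 = 3408.40233
m₂^(3/2) = 155.95918^(1.5) = 1947.67473
g_1 = m₃ / m₂^(3/2) = 3408.40233 / 1947.67473 ≈ 1.750

1.750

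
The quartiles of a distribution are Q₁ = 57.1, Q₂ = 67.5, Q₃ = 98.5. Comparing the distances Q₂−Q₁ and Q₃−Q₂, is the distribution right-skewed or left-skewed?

right-skewed

Q₂ − Q₁ = 10.4;  Q₃ − Q₂ = 31.0
Q₃ − Q₂ > Q₂ − Q₁ ⇒ the upper half is more spread out ⇒ right-skewed.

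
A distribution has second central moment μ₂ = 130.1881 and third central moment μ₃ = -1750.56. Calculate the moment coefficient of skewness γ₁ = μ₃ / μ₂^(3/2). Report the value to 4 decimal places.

σ = √μ₂ = √130.1881 = 11.41000
σ³ = μ₂^(3/2) = 1485.44622
γ₁ = μ₃/σ³ = -1750.56 / 1485.44622 ≈ -1.1785

-1.1785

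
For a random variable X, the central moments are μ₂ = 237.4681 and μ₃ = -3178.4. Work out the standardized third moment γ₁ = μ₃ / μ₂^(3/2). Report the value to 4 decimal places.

-0.8686

σ = √μ₂ = √237.4681 = 15.41000
σ³ = μ₂^(3/2) = 3659.38342
γ₁ = μ₃/σ³ = -3178.4 / 3659.38342 ≈ -0.8686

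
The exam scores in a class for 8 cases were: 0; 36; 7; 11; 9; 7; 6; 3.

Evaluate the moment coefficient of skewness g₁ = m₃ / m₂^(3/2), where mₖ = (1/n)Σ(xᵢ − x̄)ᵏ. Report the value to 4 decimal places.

1.8407

x̄ = (0 + 36 + 7 + 11 + 9 + 7 + 6 + 3) / 8 = 9.8750
deviations (xᵢ − x̄): -9.8750, 26.1250, -2.8750, 1.1250, -0.8750, -2.8750, -3.8750, -6.8750
Σ(xᵢ − x̄)² = 860.8750 ⇒ m₂ = 860.8750/8 = 107.60938
Σ(xᵢ − x̄)³ = 16437.8438 ⇒ m₃ = 16437.8438/8 = 2054.73047
m₂^(3/2) = 107.60938^(1.5) = 1116.28519
g₁ = m₃ / m₂^(3/2) = 2054.73047 / 1116.28519 ≈ 1.8407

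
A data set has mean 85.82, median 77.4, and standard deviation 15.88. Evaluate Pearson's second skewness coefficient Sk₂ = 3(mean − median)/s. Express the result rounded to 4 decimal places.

Sk₂ = 3(85.82 − 77.4) / 15.88 = 3 × 8.4200 / 15.88
    = 25.2600 / 15.88 ≈ 1.5907

1.5907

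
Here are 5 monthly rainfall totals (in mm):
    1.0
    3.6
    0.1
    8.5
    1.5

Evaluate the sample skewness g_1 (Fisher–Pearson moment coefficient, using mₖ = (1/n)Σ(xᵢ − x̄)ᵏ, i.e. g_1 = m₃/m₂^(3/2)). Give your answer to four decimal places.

x̄ = (1.0 + 3.6 + 0.1 + 8.5 + 1.5) / 5 = 2.9400
deviations (xᵢ − x̄): -1.9400, 0.6600, -2.8400, 5.5600, -1.4400
Σ(xᵢ − x̄)² = 45.2520 ⇒ m₂ = 45.2520/5 = 9.05040
Σ(xᵢ − x̄)³ = 138.9734 ⇒ m₃ = 138.9734/5 = 27.79469
m₂^(3/2) = 9.05040^(1.5) = 27.22712
g_1 = m₃ / m₂^(3/2) = 27.79469 / 27.22712 ≈ 1.0208

1.0208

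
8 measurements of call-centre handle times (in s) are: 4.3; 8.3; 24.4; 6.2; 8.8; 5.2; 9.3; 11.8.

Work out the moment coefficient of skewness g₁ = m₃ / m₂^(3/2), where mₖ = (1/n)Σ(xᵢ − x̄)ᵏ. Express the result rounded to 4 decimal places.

x̄ = (4.3 + 8.3 + 24.4 + 6.2 + 8.8 + 5.2 + 9.3 + 11.8) / 8 = 9.7875
deviations (xᵢ − x̄): -5.4875, -1.4875, 14.6125, -3.5875, -0.9875, -4.5875, -0.4875, 2.0125
Σ(xᵢ − x̄)² = 285.0287 ⇒ m₂ = 285.0287/8 = 35.62859
Σ(xᵢ − x̄)³ = 2815.9576 ⇒ m₃ = 2815.9576/8 = 351.99470
m₂^(3/2) = 35.62859^(1.5) = 212.66598
g₁ = m₃ / m₂^(3/2) = 351.99470 / 212.66598 ≈ 1.6552

1.6552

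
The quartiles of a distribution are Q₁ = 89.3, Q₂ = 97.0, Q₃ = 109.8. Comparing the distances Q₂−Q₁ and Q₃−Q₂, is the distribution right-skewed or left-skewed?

Q₂ − Q₁ = 7.7;  Q₃ − Q₂ = 12.8
Q₃ − Q₂ > Q₂ − Q₁ ⇒ the upper half is more spread out ⇒ right-skewed.

right-skewed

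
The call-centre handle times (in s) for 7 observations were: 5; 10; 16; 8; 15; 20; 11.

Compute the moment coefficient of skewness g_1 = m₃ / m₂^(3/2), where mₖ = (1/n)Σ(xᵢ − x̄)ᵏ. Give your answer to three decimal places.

x̄ = (5 + 10 + 16 + 8 + 15 + 20 + 11) / 7 = 12.1429
deviations (xᵢ − x̄): -7.1429, -2.1429, 3.8571, -4.1429, 2.8571, 7.8571, -1.1429
Σ(xᵢ − x̄)² = 158.8571 ⇒ m₂ = 158.8571/7 = 22.69388
Σ(xᵢ − x̄)³ = 118.8980 ⇒ m₃ = 118.8980/7 = 16.98542
m₂^(3/2) = 22.69388^(1.5) = 108.10930
g_1 = m₃ / m₂^(3/2) = 16.98542 / 108.10930 ≈ 0.157

0.157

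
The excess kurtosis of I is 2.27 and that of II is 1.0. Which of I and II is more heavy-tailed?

Higher excess kurtosis ⇒ heavier tails relative to the normal distribution.
2.27 vs 1.0: the larger is 2.27, so I has heavier tails.

I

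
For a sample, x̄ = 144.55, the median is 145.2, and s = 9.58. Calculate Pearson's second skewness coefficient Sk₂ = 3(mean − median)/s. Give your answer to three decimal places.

-0.204

Sk₂ = 3(144.55 − 145.2) / 9.58 = 3 × -0.6500 / 9.58
    = -1.9500 / 9.58 ≈ -0.204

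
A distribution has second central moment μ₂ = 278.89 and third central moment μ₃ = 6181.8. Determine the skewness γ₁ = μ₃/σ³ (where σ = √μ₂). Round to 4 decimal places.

σ = √μ₂ = √278.89 = 16.70000
σ³ = μ₂^(3/2) = 4657.46300
γ₁ = μ₃/σ³ = 6181.8 / 4657.46300 ≈ 1.3273

1.3273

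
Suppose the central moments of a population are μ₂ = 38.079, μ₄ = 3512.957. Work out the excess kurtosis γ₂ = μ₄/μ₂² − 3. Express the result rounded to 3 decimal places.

μ₂² = 38.079² = 1450.01024
μ₄/μ₂² = 3512.957 / 1450.01024 = 2.42271
γ₂ = 2.42271 − 3 ≈ -0.577

-0.577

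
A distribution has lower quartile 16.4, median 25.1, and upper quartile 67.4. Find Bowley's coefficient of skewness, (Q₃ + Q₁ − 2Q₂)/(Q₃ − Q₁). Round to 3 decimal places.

0.659

numerator: Q₃ + Q₁ − 2Q₂ = 67.4 + 16.4 − 2×25.1 = 33.6000
denominator: Q₃ − Q₁ = 67.4 − 16.4 = 51.0000
Bowley skewness = 33.6000 / 51.0000 ≈ 0.659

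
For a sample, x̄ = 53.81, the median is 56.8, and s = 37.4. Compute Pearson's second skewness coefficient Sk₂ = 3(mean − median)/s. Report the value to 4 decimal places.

Sk₂ = 3(53.81 − 56.8) / 37.4 = 3 × -2.9900 / 37.4
    = -8.9700 / 37.4 ≈ -0.2398

-0.2398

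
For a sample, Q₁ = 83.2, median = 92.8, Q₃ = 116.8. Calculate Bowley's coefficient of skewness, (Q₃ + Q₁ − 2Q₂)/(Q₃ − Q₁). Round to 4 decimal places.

0.4286

numerator: Q₃ + Q₁ − 2Q₂ = 116.8 + 83.2 − 2×92.8 = 14.4000
denominator: Q₃ − Q₁ = 116.8 − 83.2 = 33.6000
Bowley skewness = 14.4000 / 33.6000 ≈ 0.4286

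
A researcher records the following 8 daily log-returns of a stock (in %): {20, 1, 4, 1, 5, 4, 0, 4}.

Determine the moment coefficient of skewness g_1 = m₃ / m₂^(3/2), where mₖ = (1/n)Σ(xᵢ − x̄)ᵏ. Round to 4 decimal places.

x̄ = (20 + 1 + 4 + 1 + 5 + 4 + 0 + 4) / 8 = 4.8750
deviations (xᵢ − x̄): 15.1250, -3.8750, -0.8750, -3.8750, 0.1250, -0.8750, -4.8750, -0.8750
Σ(xᵢ − x̄)² = 284.8750 ⇒ m₂ = 284.8750/8 = 35.60938
Σ(xᵢ − x̄)³ = 3225.8438 ⇒ m₃ = 3225.8438/8 = 403.23047
m₂^(3/2) = 35.60938^(1.5) = 212.49393
g_1 = m₃ / m₂^(3/2) = 403.23047 / 212.49393 ≈ 1.8976

1.8976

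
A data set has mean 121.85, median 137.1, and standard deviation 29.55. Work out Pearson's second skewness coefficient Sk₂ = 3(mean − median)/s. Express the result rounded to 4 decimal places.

Sk₂ = 3(121.85 − 137.1) / 29.55 = 3 × -15.2500 / 29.55
    = -45.7500 / 29.55 ≈ -1.5482

-1.5482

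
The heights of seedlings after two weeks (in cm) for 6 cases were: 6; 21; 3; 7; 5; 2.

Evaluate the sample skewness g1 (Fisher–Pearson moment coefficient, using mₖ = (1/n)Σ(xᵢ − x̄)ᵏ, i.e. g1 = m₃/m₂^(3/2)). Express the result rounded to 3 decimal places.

x̄ = (6 + 21 + 3 + 7 + 5 + 2) / 6 = 7.3333
deviations (xᵢ − x̄): -1.3333, 13.6667, -4.3333, -0.3333, -2.3333, -5.3333
Σ(xᵢ − x̄)² = 241.3333 ⇒ m₂ = 241.3333/6 = 40.22222
Σ(xᵢ − x̄)³ = 2304.4444 ⇒ m₃ = 2304.4444/6 = 384.07407
m₂^(3/2) = 40.22222^(1.5) = 255.09332
g1 = m₃ / m₂^(3/2) = 384.07407 / 255.09332 ≈ 1.506

1.506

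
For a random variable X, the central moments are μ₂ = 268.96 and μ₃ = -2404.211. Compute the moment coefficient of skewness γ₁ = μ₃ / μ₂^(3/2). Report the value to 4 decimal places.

-0.5451

σ = √μ₂ = √268.96 = 16.40000
σ³ = μ₂^(3/2) = 4410.94400
γ₁ = μ₃/σ³ = -2404.211 / 4410.94400 ≈ -0.5451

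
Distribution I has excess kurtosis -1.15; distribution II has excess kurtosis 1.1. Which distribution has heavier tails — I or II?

II

Higher excess kurtosis ⇒ heavier tails relative to the normal distribution.
-1.15 vs 1.1: the larger is 1.1, so II has heavier tails. (II is leptokurtic — heavier-than-normal tails; the other is platykurtic.)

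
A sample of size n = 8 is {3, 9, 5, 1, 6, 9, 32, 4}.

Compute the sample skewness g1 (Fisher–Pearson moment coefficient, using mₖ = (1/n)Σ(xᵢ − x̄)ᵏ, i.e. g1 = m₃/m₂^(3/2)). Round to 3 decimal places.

1.921

x̄ = (3 + 9 + 5 + 1 + 6 + 9 + 32 + 4) / 8 = 8.6250
deviations (xᵢ − x̄): -5.6250, 0.3750, -3.6250, -7.6250, -2.6250, 0.3750, 23.3750, -4.6250
Σ(xᵢ − x̄)² = 677.8750 ⇒ m₂ = 677.8750/8 = 84.73438
Σ(xᵢ − x̄)³ = 11986.0313 ⇒ m₃ = 11986.0313/8 = 1498.25391
m₂^(3/2) = 84.73438^(1.5) = 779.99074
g1 = m₃ / m₂^(3/2) = 1498.25391 / 779.99074 ≈ 1.921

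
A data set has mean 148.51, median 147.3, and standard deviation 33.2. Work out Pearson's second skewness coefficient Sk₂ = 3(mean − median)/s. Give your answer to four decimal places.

Sk₂ = 3(148.51 − 147.3) / 33.2 = 3 × 1.2100 / 33.2
    = 3.6300 / 33.2 ≈ 0.1093

0.1093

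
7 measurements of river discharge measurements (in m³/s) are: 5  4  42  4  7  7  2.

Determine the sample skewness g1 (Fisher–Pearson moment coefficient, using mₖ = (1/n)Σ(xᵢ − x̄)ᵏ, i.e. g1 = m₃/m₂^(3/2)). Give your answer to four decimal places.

1.9742

x̄ = (5 + 4 + 42 + 4 + 7 + 7 + 2) / 7 = 10.1429
deviations (xᵢ − x̄): -5.1429, -6.1429, 31.8571, -6.1429, -3.1429, -3.1429, -8.1429
Σ(xᵢ − x̄)² = 1202.8571 ⇒ m₂ = 1202.8571/7 = 171.83673
Σ(xᵢ − x̄)³ = 31129.4694 ⇒ m₃ = 31129.4694/7 = 4447.06706
m₂^(3/2) = 171.83673^(1.5) = 2252.54781
g1 = m₃ / m₂^(3/2) = 4447.06706 / 2252.54781 ≈ 1.9742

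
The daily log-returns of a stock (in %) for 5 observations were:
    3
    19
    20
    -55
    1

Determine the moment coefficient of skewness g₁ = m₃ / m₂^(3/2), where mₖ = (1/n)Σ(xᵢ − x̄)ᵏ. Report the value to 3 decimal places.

x̄ = (3 + 19 + 20 - 55 + 1) / 5 = -2.4000
deviations (xᵢ − x̄): 5.4000, 21.4000, 22.4000, -52.6000, 3.4000
Σ(xᵢ − x̄)² = 3767.2000 ⇒ m₂ = 3767.2000/5 = 753.44000
Σ(xᵢ − x̄)³ = -124295.0400 ⇒ m₃ = -124295.0400/5 = -24859.00800
m₂^(3/2) = 753.44000^(1.5) = 20681.07024
g₁ = m₃ / m₂^(3/2) = -24859.00800 / 20681.07024 ≈ -1.202

-1.202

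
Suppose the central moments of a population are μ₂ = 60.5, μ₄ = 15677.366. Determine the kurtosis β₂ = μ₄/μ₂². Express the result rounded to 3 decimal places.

μ₂² = 60.5² = 3660.25000
μ₄/μ₂² = 15677.366 / 3660.25000 = 4.28314
β₂ ≈ 4.283

4.283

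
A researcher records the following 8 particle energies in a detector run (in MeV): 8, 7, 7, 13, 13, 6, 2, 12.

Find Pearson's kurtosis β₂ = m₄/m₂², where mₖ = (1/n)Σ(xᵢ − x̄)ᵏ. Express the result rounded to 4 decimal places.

1.9968

x̄ = 8.5000
Σ(xᵢ − x̄)² = 106.0000 ⇒ m₂ = 13.25000
Σ(xᵢ − x̄)⁴ = 2804.5000 ⇒ m₄ = 350.56250
m₂² = 175.56250
β₂ = m₄/m₂² = 350.56250 / 175.56250 ≈ 1.9968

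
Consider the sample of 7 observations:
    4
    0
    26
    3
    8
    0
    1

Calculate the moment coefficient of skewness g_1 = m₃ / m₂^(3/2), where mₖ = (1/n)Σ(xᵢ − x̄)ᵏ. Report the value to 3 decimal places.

x̄ = (4 + 0 + 26 + 3 + 8 + 0 + 1) / 7 = 6.0000
deviations (xᵢ − x̄): -2.0000, -6.0000, 20.0000, -3.0000, 2.0000, -6.0000, -5.0000
Σ(xᵢ − x̄)² = 514.0000 ⇒ m₂ = 514.0000/7 = 73.42857
Σ(xᵢ − x̄)³ = 7416.0000 ⇒ m₃ = 7416.0000/7 = 1059.42857
m₂^(3/2) = 73.42857^(1.5) = 629.21290
g_1 = m₃ / m₂^(3/2) = 1059.42857 / 629.21290 ≈ 1.684

1.684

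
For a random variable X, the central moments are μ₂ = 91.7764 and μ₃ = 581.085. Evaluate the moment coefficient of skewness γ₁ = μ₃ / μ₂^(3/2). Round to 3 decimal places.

σ = √μ₂ = √91.7764 = 9.58000
σ³ = μ₂^(3/2) = 879.21791
γ₁ = μ₃/σ³ = 581.085 / 879.21791 ≈ 0.661

0.661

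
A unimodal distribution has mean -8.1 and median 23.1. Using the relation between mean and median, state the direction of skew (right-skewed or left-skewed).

mean − median = -8.1 − 23.1 = -31.2
mean < median ⇒ the longer tail is on the left ⇒ left-skewed (negatively skewed).

left-skewed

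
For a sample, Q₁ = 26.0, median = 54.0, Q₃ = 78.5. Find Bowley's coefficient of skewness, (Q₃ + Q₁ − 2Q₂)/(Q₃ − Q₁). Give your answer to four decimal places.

-0.0667

numerator: Q₃ + Q₁ − 2Q₂ = 78.5 + 26.0 − 2×54.0 = -3.5000
denominator: Q₃ − Q₁ = 78.5 − 26.0 = 52.5000
Bowley skewness = -3.5000 / 52.5000 ≈ -0.0667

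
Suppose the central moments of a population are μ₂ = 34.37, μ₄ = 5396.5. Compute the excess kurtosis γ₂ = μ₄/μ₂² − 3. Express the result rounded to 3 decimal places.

μ₂² = 34.37² = 1181.29690
μ₄/μ₂² = 5396.5 / 1181.29690 = 4.56828
γ₂ = 4.56828 − 3 ≈ 1.568

1.568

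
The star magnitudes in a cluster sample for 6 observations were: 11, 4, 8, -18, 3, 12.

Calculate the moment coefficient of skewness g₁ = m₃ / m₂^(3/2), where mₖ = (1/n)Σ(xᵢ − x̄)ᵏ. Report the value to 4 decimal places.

-1.3784

x̄ = (11 + 4 + 8 - 18 + 3 + 12) / 6 = 3.3333
deviations (xᵢ − x̄): 7.6667, 0.6667, 4.6667, -21.3333, -0.3333, 8.6667
Σ(xᵢ − x̄)² = 611.3333 ⇒ m₂ = 611.3333/6 = 101.88889
Σ(xᵢ − x̄)³ = -8505.5556 ⇒ m₃ = -8505.5556/6 = -1417.59259
m₂^(3/2) = 101.88889^(1.5) = 1028.46671
g₁ = m₃ / m₂^(3/2) = -1417.59259 / 1028.46671 ≈ -1.3784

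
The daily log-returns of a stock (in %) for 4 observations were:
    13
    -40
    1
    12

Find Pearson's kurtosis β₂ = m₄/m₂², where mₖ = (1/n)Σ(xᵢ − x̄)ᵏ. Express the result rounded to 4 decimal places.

x̄ = -3.5000
Σ(xᵢ − x̄)² = 1865.0000 ⇒ m₂ = 466.25000
Σ(xᵢ − x̄)⁴ = 1907140.2500 ⇒ m₄ = 476785.06250
m₂² = 217389.06250
β₂ = m₄/m₂² = 476785.06250 / 217389.06250 ≈ 2.1932

2.1932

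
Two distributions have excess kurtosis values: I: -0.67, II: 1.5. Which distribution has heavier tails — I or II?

II

Higher excess kurtosis ⇒ heavier tails relative to the normal distribution.
-0.67 vs 1.5: the larger is 1.5, so II has heavier tails. (II is leptokurtic — heavier-than-normal tails; the other is platykurtic.)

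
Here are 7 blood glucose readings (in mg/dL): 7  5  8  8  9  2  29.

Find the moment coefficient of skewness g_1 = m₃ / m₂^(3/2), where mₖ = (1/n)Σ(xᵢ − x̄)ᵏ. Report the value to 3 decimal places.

1.722

x̄ = (7 + 5 + 8 + 8 + 9 + 2 + 29) / 7 = 9.7143
deviations (xᵢ − x̄): -2.7143, -4.7143, -1.7143, -1.7143, -0.7143, -7.7143, 19.2857
Σ(xᵢ − x̄)² = 467.4286 ⇒ m₂ = 467.4286/7 = 66.77551
Σ(xᵢ − x̄)³ = 6578.8163 ⇒ m₃ = 6578.8163/7 = 939.83090
m₂^(3/2) = 66.77551^(1.5) = 545.66465
g_1 = m₃ / m₂^(3/2) = 939.83090 / 545.66465 ≈ 1.722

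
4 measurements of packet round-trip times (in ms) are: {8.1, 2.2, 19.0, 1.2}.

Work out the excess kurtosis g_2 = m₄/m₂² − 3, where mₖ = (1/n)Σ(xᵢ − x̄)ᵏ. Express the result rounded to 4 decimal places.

x̄ = 7.6250
Σ(xᵢ − x̄)² = 200.3275 ⇒ m₂ = 50.08188
Σ(xᵢ − x̄)⁴ = 19312.2364 ⇒ m₄ = 4828.05911
m₂² = 2508.19420
g_2 = m₄/m₂² − 3 = 1.92491 − 3 ≈ -1.0751

-1.0751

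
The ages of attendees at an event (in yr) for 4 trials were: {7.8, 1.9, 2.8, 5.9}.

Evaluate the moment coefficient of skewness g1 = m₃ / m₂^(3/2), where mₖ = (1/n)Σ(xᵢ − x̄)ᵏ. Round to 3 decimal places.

0.178

x̄ = (7.8 + 1.9 + 2.8 + 5.9) / 4 = 4.6000
deviations (xᵢ − x̄): 3.2000, -2.7000, -1.8000, 1.3000
Σ(xᵢ − x̄)² = 22.4600 ⇒ m₂ = 22.4600/4 = 5.61500
Σ(xᵢ − x̄)³ = 9.4500 ⇒ m₃ = 9.4500/4 = 2.36250
m₂^(3/2) = 5.61500^(1.5) = 13.30530
g1 = m₃ / m₂^(3/2) = 2.36250 / 13.30530 ≈ 0.178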